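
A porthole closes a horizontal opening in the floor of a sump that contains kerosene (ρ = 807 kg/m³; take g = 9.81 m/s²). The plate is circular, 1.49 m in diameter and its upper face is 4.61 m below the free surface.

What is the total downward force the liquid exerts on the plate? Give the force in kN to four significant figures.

γ = ρg = 807 × 9.81 / 1000 = 7.91667 kN/m³.
The plate is horizontal, so pressure is uniform at p = γ·h = 7.91667 × 4.61 = 36.4958 kN/m².
A = π(0.745)² = 1.74366 m².
F = p·A = 36.4958 × 1.74366 = 63.6363 kN.

F ≈ 63.64 kN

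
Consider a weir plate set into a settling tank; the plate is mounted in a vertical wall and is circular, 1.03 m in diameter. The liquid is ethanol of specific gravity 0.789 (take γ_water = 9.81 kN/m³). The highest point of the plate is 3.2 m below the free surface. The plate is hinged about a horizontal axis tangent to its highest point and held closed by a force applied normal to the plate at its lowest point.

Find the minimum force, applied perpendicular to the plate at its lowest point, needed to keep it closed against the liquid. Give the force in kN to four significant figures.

γ = 0.789 × 9.81 = 7.74009 kN/m³.
The centroid is at the centre, 0.515 m below the top of the plate, so the centroid depth is h_c = 3.2 + 0.515 = 3.715 m.
A = π(0.515)² = 0.833229 m².
Resultant F = γ·h_c·A = 7.74009 × 3.715 × 0.833229 = 23.959 kN.
I_c = πr⁴/4 = π × 0.515⁴/4 = 0.0552483 m⁴.
Centre of pressure: y_p = y_c + I_c/(y_c·A) = 3.715 + 0.0552483/(3.715 × 0.833229) = 3.715 + 0.0178483 = 3.73285 m along the plane.
The resultant acts 0.515 + 0.0178483 = 0.532848 m (along the plate) below the hinge at the top edge, so the moment about the hinge is M = F × 0.532848 = 23.959 × 0.532848 = 12.7665 kN·m.
A normal force at the bottom, 1.03 m from the hinge, must supply this moment: P = 12.7665/1.03 = 12.3947 kN.

P ≈ 12.39 kN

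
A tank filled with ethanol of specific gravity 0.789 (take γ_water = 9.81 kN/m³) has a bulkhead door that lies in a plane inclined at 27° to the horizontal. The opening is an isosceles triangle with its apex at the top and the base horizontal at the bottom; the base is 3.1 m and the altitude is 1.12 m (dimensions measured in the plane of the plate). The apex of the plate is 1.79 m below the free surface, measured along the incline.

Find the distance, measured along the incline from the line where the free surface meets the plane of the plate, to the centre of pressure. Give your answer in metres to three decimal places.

γ = 0.789 × 9.81 = 7.74009 kN/m³.
Let θ = 27° be the plate's angle to the horizontal; measure y along the incline from where the plane meets the free surface. Vertical depth h = y·sinθ with sinθ = 0.453990.
With the apex up, the centroid sits 2h/3 = 2 × 1.12/3 = 0.746667 m below the apex, so y_c = 1.79 + 0.746667 = 2.53667 m and h_c = 2.53667 × 0.453990 = 1.15162 m.
A = ½ × 3.1 × 1.12 = 1.736 m².
Resultant F = γ·h_c·A = 7.74009 × 1.15162 × 1.736 = 15.4741 kN.
I_c = b·h³/36 = 3.1 × 1.12³/36 = 0.12098 m⁴.
Centre of pressure: y_p = y_c + I_c/(y_c·A) = 2.53667 + 0.12098/(2.53667 × 1.736) = 2.53667 + 0.0274726 = 2.56414 m along the plane.

y_p = 2.564 m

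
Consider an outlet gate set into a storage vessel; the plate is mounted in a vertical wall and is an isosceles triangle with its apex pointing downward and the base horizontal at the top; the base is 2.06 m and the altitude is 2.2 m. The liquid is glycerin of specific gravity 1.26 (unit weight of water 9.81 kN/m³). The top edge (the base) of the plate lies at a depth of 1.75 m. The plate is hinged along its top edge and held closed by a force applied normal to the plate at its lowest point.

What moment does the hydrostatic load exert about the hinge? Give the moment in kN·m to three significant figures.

γ = 1.26 × 9.81 = 12.3606 kN/m³.
With the apex down, the centroid sits h/3 = 2.2/3 = 0.733333 m below the base (the top edge), so the centroid depth is h_c = 1.75 + 0.733333 = 2.48333 m.
A = ½ × 2.06 × 2.2 = 2.266 m².
Resultant F = γ·h_c·A = 12.3606 × 2.48333 × 2.266 = 69.5559 kN.
I_c = b·h³/36 = 2.06 × 2.2³/36 = 0.609302 m⁴.
Centre of pressure: y_p = y_c + I_c/(y_c·A) = 2.48333 + 0.609302/(2.48333 × 2.266) = 2.48333 + 0.108278 = 2.59161 m along the plane.
The resultant acts 0.733333 + 0.108278 = 0.841611 m (along the plate) below the hinge at the top edge, so the moment about the hinge is M = F × 0.841611 = 69.5559 × 0.841611 = 58.539 kN·m.

M ≈ 58.5 kN·m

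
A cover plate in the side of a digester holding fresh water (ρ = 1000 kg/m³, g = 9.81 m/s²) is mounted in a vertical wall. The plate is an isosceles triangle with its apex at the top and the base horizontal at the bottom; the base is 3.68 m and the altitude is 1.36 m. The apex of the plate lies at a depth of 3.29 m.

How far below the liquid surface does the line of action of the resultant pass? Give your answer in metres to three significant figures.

γ = ρg = 1000 × 9.81 = 9810 N/m³ = 9.81 kN/m³.
With the apex up, the centroid sits 2h/3 = 2 × 1.36/3 = 0.906667 m below the apex, so the centroid depth is h_c = 3.29 + 0.906667 = 4.19667 m.
A = ½ × 3.68 × 1.36 = 2.5024 m².
Resultant F = γ·h_c·A = 9.81 × 4.19667 × 2.5024 = 103.022 kN.
I_c = b·h³/36 = 3.68 × 1.36³/36 = 0.257136 m⁴.
Centre of pressure: y_p = y_c + I_c/(y_c·A) = 4.19667 + 0.257136/(4.19667 × 2.5024) = 4.19667 + 0.0244851 = 4.22116 m along the plane.

h_p = 4.22 m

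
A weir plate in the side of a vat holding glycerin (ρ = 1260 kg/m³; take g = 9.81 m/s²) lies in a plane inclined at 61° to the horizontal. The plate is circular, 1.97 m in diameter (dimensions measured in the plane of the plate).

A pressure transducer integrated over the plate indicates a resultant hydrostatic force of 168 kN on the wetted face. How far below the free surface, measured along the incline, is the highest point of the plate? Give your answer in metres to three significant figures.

γ = ρg = 1260 × 9.81 / 1000 = 12.3606 kN/m³.
A = π(0.985)² = 3.04805 m².
From F = γ·h_c·A, the centroid depth is h_c = 168/(12.3606 × 3.04805) = 4.4591 m.
Let θ = 61° be the plate's angle to the horizontal; measure y along the incline from where the plane meets the free surface. Vertical depth h = y·sinθ with sinθ = 0.874620.
Along the incline, y_c = h_c/sinθ = 4.4591/0.874620 = 5.09833 m.
The centroid is at the centre, 0.985 m below the top of the plate, so the highest point sits at y_top = 5.09833 − 0.985 = 4.11333 m along the incline.

y_top ≈ 4.11 m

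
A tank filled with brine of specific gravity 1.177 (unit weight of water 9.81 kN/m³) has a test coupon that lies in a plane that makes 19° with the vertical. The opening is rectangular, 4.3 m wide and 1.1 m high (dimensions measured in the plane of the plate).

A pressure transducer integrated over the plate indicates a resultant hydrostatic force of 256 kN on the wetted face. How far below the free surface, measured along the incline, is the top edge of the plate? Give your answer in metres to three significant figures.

y_top ≈ 4.41 m

γ = 1.177 × 9.81 = 11.54637 kN/m³.
A = 4.3 × 1.1 = 4.73 m².
From F = γ·h_c·A, the centroid depth is h_c = 256/(11.54637 × 4.73) = 4.68741 m.
The plate makes 19° with the vertical, i.e. θ = 90° − 19° = 71° to the horizontal. Measuring y along the incline from the free-surface line, vertical depth h = y·sinθ with sinθ = 0.945519.
Along the incline, y_c = h_c/sinθ = 4.68741/0.945519 = 4.9575 m.
The centroid lies 1.1/2 = 0.55 m below the top edge, so the top edge sits at y_top = 4.9575 − 0.55 = 4.4075 m along the incline.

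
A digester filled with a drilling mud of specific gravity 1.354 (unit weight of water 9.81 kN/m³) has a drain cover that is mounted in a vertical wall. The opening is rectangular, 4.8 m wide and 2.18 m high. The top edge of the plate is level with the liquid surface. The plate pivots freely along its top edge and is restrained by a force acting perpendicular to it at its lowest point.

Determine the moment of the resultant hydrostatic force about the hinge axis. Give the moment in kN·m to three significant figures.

M ≈ 220 kN·m

γ = 1.354 × 9.81 = 13.28274 kN/m³.
The centroid lies 2.18/2 = 1.09 m below the top edge, so the centroid depth is h_c = 1.09 m.
A = 4.8 × 2.18 = 10.464 m².
Resultant F = γ·h_c·A = 13.28274 × 1.09 × 10.464 = 151.5 kN.
I_c = b·h³/12 = 4.8 × 2.18³/12 = 4.14409 m⁴.
Centre of pressure: y_p = y_c + I_c/(y_c·A) = 1.09 + 4.14409/(1.09 × 10.464) = 1.09 + 0.363333 = 1.45333 m along the plane.
The resultant acts 1.09 + 0.363333 = 1.45333 m (along the plate) below the hinge at the top edge, so the moment about the hinge is M = F × 1.45333 = 151.5 × 1.45333 = 220.179 kN·m.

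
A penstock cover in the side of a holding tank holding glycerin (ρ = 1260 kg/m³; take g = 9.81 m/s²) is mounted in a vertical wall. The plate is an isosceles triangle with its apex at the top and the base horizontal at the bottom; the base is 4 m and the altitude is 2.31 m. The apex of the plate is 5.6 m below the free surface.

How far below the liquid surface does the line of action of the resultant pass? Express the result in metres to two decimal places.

h_p = 7.18 m

γ = ρg = 1260 × 9.81 / 1000 = 12.3606 kN/m³.
With the apex up, the centroid sits 2h/3 = 2 × 2.31/3 = 1.54 m below the apex, so the centroid depth is h_c = 5.6 + 1.54 = 7.14 m.
A = ½ × 4 × 2.31 = 4.62 m².
Resultant F = γ·h_c·A = 12.3606 × 7.14 × 4.62 = 407.737 kN.
I_c = b·h³/36 = 4 × 2.31³/36 = 1.3696 m⁴.
Centre of pressure: y_p = y_c + I_c/(y_c·A) = 7.14 + 1.3696/(7.14 × 4.62) = 7.14 + 0.0415196 = 7.18152 m along the plane.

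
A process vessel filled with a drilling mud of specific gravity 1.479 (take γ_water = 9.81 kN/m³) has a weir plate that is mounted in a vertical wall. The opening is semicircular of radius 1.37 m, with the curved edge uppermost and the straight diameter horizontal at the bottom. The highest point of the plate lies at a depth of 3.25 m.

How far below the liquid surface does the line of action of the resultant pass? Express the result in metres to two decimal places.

γ = 1.479 × 9.81 = 14.50899 kN/m³.
The centroid lies 4r/(3π) = 0.581446 m above the diameter, so r − 4r/(3π) = 1.37 − 0.581446 = 0.788554 m below the topmost point, so the centroid depth is h_c = 3.25 + 0.788554 = 4.03855 m.
A = πr²/2 = π × 1.37²/2 = 2.94823 m².
Resultant F = γ·h_c·A = 14.50899 × 4.03855 × 2.94823 = 172.752 kN.
I_c = (π/8 − 8/(9π))·r⁴ = 0.109757 × 1.37⁴ = 0.386647 m⁴.
Centre of pressure: y_p = y_c + I_c/(y_c·A) = 4.03855 + 0.386647/(4.03855 × 2.94823) = 4.03855 + 0.0324734 = 4.07102 m along the plane.

h_p = 4.07 m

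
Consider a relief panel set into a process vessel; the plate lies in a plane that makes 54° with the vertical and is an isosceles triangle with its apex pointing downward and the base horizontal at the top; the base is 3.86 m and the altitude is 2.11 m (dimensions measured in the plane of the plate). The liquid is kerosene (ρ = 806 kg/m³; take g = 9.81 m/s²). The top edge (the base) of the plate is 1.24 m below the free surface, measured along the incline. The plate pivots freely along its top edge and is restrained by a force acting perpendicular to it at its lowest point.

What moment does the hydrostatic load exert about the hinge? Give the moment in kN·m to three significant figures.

M ≈ 30.5 kN·m

γ = ρg = 806 × 9.81 / 1000 = 7.90686 kN/m³.
The plate makes 54° with the vertical, i.e. θ = 90° − 54° = 36° to the horizontal. Measuring y along the incline from the free-surface line, vertical depth h = y·sinθ with sinθ = 0.587785.
With the apex down, the centroid sits h/3 = 2.11/3 = 0.703333 m below the base (the top edge), so y_c = 1.24 + 0.703333 = 1.94333 m and h_c = 1.94333 × 0.587785 = 1.14226 m.
A = ½ × 3.86 × 2.11 = 4.0723 m².
Resultant F = γ·h_c·A = 7.90686 × 1.14226 × 4.0723 = 36.7798 kN.
I_c = b·h³/36 = 3.86 × 2.11³/36 = 1.00724 m⁴.
Centre of pressure: y_p = y_c + I_c/(y_c·A) = 1.94333 + 1.00724/(1.94333 × 4.0723) = 1.94333 + 0.127276 = 2.07061 m along the plane.
The resultant acts 0.703333 + 0.127276 = 0.830609 m (along the plate) below the hinge at the top edge, so the moment about the hinge is M = F × 0.830609 = 36.7798 × 0.830609 = 30.5496 kN·m.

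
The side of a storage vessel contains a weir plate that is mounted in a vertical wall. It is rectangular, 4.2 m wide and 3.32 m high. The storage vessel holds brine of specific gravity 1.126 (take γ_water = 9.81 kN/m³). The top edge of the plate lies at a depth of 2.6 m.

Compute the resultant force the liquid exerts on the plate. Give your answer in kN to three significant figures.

F ≈ 656 kN

γ = 1.126 × 9.81 = 11.04606 kN/m³.
The centroid lies 3.32/2 = 1.66 m below the top edge, so the centroid depth is h_c = 2.6 + 1.66 = 4.26 m.
A = 4.2 × 3.32 = 13.944 m².
Resultant F = γ·h_c·A = 11.04606 × 4.26 × 13.944 = 656.152 kN.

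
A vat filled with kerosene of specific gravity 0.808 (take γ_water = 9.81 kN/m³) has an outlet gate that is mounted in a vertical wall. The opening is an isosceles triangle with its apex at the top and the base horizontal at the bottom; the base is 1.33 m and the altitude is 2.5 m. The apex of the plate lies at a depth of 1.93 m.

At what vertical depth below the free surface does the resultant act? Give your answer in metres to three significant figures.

γ = 0.808 × 9.81 = 7.92648 kN/m³.
With the apex up, the centroid sits 2h/3 = 2 × 2.5/3 = 1.66667 m below the apex, so the centroid depth is h_c = 1.93 + 1.66667 = 3.59667 m.
A = ½ × 1.33 × 2.5 = 1.6625 m².
Resultant F = γ·h_c·A = 7.92648 × 3.59667 × 1.6625 = 47.3961 kN.
I_c = b·h³/36 = 1.33 × 2.5³/36 = 0.577257 m⁴.
Centre of pressure: y_p = y_c + I_c/(y_c·A) = 3.59667 + 0.577257/(3.59667 × 1.6625) = 3.59667 + 0.0965399 = 3.69321 m along the plane.

h_p = 3.69 m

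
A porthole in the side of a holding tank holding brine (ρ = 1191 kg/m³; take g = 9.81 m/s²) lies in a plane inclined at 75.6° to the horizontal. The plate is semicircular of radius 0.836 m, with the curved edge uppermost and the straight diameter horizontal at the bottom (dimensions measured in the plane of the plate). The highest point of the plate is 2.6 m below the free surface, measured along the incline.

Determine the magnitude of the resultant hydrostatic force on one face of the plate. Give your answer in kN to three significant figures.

F ≈ 38.3 kN

γ = ρg = 1191 × 9.81 / 1000 = 11.68371 kN/m³.
Let θ = 75.6° be the plate's angle to the horizontal; measure y along the incline from where the plane meets the free surface. Vertical depth h = y·sinθ with sinθ = 0.968583.
The centroid lies 4r/(3π) = 0.354809 m above the diameter, so r − 4r/(3π) = 0.836 − 0.354809 = 0.481191 m below the topmost point, so y_c = 2.6 + 0.481191 = 3.08119 m and h_c = 3.08119 × 0.968583 = 2.98439 m.
A = πr²/2 = π × 0.836²/2 = 1.09782 m².
Resultant F = γ·h_c·A = 11.68371 × 2.98439 × 1.09782 = 38.2796 kN.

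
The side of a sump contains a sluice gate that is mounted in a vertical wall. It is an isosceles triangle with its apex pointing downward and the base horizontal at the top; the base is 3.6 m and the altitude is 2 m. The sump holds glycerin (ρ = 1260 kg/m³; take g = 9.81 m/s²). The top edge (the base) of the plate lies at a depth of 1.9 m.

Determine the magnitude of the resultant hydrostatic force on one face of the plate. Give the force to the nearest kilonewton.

γ = ρg = 1260 × 9.81 / 1000 = 12.3606 kN/m³.
With the apex down, the centroid sits h/3 = 2/3 = 0.666667 m below the base (the top edge), so the centroid depth is h_c = 1.9 + 0.666667 = 2.56667 m.
A = ½ × 3.6 × 2 = 3.6 m².
Resultant F = γ·h_c·A = 12.3606 × 2.56667 × 3.6 = 114.212 kN.

F ≈ 114 kN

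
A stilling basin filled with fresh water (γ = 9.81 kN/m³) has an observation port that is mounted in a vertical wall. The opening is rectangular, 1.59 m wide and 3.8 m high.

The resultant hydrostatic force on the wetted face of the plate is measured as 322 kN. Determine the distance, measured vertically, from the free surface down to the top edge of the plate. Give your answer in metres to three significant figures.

d_top ≈ 3.53 m

γ = 9.81 kN/m³.
A = 1.59 × 3.8 = 6.042 m².
From F = γ·h_c·A, the centroid depth is h_c = 322/(9.81 × 6.042) = 5.43258 m.
The centroid lies 3.8/2 = 1.9 m below the top edge, so the top edge sits at h_top = 5.43258 − 1.9 = 3.53258 m below the surface.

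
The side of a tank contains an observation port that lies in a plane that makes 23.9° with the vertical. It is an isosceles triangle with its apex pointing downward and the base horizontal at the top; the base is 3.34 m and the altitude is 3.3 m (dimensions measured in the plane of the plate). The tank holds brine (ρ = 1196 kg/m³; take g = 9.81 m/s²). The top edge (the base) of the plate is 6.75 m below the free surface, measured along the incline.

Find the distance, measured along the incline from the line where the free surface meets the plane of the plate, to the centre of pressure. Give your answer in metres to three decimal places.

γ = ρg = 1196 × 9.81 / 1000 = 11.73276 kN/m³.
The plate makes 23.9° with the vertical, i.e. θ = 90° − 23.9° = 66.1° to the horizontal. Measuring y along the incline from the free-surface line, vertical depth h = y·sinθ with sinθ = 0.914254.
With the apex down, the centroid sits h/3 = 3.3/3 = 1.1 m below the base (the top edge), so y_c = 6.75 + 1.1 = 7.85 m and h_c = 7.85 × 0.914254 = 7.17689 m.
A = ½ × 3.34 × 3.3 = 5.511 m².
Resultant F = γ·h_c·A = 11.73276 × 7.17689 × 5.511 = 464.052 kN.
I_c = b·h³/36 = 3.34 × 3.3³/36 = 3.33415 m⁴.
Centre of pressure: y_p = y_c + I_c/(y_c·A) = 7.85 + 3.33415/(7.85 × 5.511) = 7.85 + 0.0770699 = 7.92707 m along the plane.

y_p = 7.927 m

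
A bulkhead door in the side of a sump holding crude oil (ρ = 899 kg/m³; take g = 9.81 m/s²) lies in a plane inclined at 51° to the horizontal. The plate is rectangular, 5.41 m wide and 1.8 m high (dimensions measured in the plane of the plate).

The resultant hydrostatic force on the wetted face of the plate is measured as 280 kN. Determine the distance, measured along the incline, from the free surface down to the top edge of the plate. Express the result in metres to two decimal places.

γ = ρg = 899 × 9.81 / 1000 = 8.81919 kN/m³.
A = 5.41 × 1.8 = 9.738 m².
From F = γ·h_c·A, the centroid depth is h_c = 280/(8.81919 × 9.738) = 3.26031 m.
Let θ = 51° be the plate's angle to the horizontal; measure y along the incline from where the plane meets the free surface. Vertical depth h = y·sinθ with sinθ = 0.777146.
Along the incline, y_c = h_c/sinθ = 3.26031/0.777146 = 4.19523 m.
The centroid lies 1.8/2 = 0.9 m below the top edge, so the top edge sits at y_top = 4.19523 − 0.9 = 3.29523 m along the incline.

y_top ≈ 3.30 m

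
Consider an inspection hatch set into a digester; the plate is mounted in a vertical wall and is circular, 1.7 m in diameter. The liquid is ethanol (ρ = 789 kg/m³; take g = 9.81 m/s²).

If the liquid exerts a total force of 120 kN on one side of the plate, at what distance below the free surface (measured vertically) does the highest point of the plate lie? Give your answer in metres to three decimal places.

d_top ≈ 5.980 m

γ = ρg = 789 × 9.81 / 1000 = 7.74009 kN/m³.
A = π(0.85)² = 2.2698 m².
From F = γ·h_c·A, the centroid depth is h_c = 120/(7.74009 × 2.2698) = 6.83042 m.
The centroid is at the centre, 0.85 m below the top of the plate, so the highest point sits at h_top = 6.83042 − 0.85 = 5.98042 m below the surface.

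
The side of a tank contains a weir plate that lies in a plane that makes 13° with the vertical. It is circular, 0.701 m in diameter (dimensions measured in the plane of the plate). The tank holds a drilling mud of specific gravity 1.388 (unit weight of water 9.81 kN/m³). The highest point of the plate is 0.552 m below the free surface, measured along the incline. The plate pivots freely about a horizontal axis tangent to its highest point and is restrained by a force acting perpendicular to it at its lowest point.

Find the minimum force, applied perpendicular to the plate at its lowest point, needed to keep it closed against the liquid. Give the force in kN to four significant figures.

P ≈ 2.535 kN

γ = 1.388 × 9.81 = 13.61628 kN/m³.
The plate makes 13° with the vertical, i.e. θ = 90° − 13° = 77° to the horizontal. Measuring y along the incline from the free-surface line, vertical depth h = y·sinθ with sinθ = 0.974370.
The centroid is at the centre, 0.3505 m below the top of the plate, so y_c = 0.552 + 0.3505 = 0.9025 m and h_c = 0.9025 × 0.974370 = 0.879369 m.
A = π(0.3505)² = 0.385945 m².
Resultant F = γ·h_c·A = 13.61628 × 0.879369 × 0.385945 = 4.6212 kN.
I_c = πr⁴/4 = π × 0.3505⁴/4 = 0.0118534 m⁴.
Centre of pressure: y_p = y_c + I_c/(y_c·A) = 0.9025 + 0.0118534/(0.9025 × 0.385945) = 0.9025 + 0.0340307 = 0.936531 m along the plane.
The resultant acts 0.3505 + 0.0340307 = 0.384531 m (along the plate) below the hinge at the top edge, so the moment about the hinge is M = F × 0.384531 = 4.6212 × 0.384531 = 1.77699 kN·m.
A normal force at the bottom, 0.701 m from the hinge, must supply this moment: P = 1.77699/0.701 = 2.53494 kN.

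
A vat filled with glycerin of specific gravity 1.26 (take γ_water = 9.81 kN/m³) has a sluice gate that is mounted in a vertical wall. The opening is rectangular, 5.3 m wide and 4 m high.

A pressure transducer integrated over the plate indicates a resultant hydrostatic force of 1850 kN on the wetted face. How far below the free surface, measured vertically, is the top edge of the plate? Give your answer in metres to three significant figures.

d_top ≈ 5.06 m

γ = 1.26 × 9.81 = 12.3606 kN/m³.
A = 5.3 × 4 = 21.2 m².
From F = γ·h_c·A, the centroid depth is h_c = 1850/(12.3606 × 21.2) = 7.05986 m.
The centroid lies 4/2 = 2 m below the top edge, so the top edge sits at h_top = 7.05986 − 2 = 5.05986 m below the surface.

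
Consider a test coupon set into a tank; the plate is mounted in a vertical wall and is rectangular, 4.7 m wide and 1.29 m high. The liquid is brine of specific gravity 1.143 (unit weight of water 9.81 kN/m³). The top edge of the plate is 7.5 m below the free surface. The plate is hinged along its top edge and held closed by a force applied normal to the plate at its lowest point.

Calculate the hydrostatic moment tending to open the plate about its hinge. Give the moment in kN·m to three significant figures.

γ = 1.143 × 9.81 = 11.21283 kN/m³.
The centroid lies 1.29/2 = 0.645 m below the top edge, so the centroid depth is h_c = 7.5 + 0.645 = 8.145 m.
A = 4.7 × 1.29 = 6.063 m².
Resultant F = γ·h_c·A = 11.21283 × 8.145 × 6.063 = 553.725 kN.
I_c = b·h³/12 = 4.7 × 1.29³/12 = 0.840787 m⁴.
Centre of pressure: y_p = y_c + I_c/(y_c·A) = 8.145 + 0.840787/(8.145 × 6.063) = 8.145 + 0.0170258 = 8.16203 m along the plane.
The resultant acts 0.645 + 0.0170258 = 0.662026 m (along the plate) below the hinge at the top edge, so the moment about the hinge is M = F × 0.662026 = 553.725 × 0.662026 = 366.58 kN·m.

M ≈ 367 kN·m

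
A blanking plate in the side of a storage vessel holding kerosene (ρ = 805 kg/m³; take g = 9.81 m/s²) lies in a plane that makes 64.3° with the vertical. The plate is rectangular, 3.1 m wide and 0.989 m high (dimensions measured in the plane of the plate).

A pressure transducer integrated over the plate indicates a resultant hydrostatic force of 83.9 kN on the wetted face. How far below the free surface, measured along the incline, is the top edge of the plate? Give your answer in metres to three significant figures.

γ = ρg = 805 × 9.81 / 1000 = 7.89705 kN/m³.
A = 3.1 × 0.989 = 3.0659 m².
From F = γ·h_c·A, the centroid depth is h_c = 83.9/(7.89705 × 3.0659) = 3.46529 m.
The plate makes 64.3° with the vertical, i.e. θ = 90° − 64.3° = 25.7° to the horizontal. Measuring y along the incline from the free-surface line, vertical depth h = y·sinθ with sinθ = 0.433659.
Along the incline, y_c = h_c/sinθ = 3.46529/0.433659 = 7.99082 m.
The centroid lies 0.989/2 = 0.4945 m below the top edge, so the top edge sits at y_top = 7.99082 − 0.4945 = 7.49632 m along the incline.

y_top ≈ 7.50 m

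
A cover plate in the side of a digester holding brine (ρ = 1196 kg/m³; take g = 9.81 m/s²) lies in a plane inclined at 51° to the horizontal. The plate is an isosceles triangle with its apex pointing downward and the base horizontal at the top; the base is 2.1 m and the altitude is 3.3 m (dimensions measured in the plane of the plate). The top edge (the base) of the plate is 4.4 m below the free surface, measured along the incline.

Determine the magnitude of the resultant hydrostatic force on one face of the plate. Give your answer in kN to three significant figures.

F ≈ 174 kN

γ = ρg = 1196 × 9.81 / 1000 = 11.73276 kN/m³.
Let θ = 51° be the plate's angle to the horizontal; measure y along the incline from where the plane meets the free surface. Vertical depth h = y·sinθ with sinθ = 0.777146.
With the apex down, the centroid sits h/3 = 3.3/3 = 1.1 m below the base (the top edge), so y_c = 4.4 + 1.1 = 5.5 m and h_c = 5.5 × 0.777146 = 4.2743 m.
A = ½ × 2.1 × 3.3 = 3.465 m².
Resultant F = γ·h_c·A = 11.73276 × 4.2743 × 3.465 = 173.767 kN.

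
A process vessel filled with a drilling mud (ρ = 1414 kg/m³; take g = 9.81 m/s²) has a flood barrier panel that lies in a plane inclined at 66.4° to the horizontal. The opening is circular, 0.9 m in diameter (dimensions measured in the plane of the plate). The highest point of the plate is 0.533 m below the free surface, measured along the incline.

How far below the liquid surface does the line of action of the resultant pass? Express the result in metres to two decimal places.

γ = ρg = 1414 × 9.81 / 1000 = 13.87134 kN/m³.
Let θ = 66.4° be the plate's angle to the horizontal; measure y along the incline from where the plane meets the free surface. Vertical depth h = y·sinθ with sinθ = 0.916363.
The centroid is at the centre, 0.45 m below the top of the plate, so y_c = 0.533 + 0.45 = 0.983 m and h_c = 0.983 × 0.916363 = 0.900785 m.
A = π(0.45)² = 0.636173 m².
Resultant F = γ·h_c·A = 13.87134 × 0.900785 × 0.636173 = 7.94904 kN.
I_c = πr⁴/4 = π × 0.45⁴/4 = 0.0322062 m⁴.
Centre of pressure: y_p = y_c + I_c/(y_c·A) = 0.983 + 0.0322062/(0.983 × 0.636173) = 0.983 + 0.0515004 = 1.0345 m along the plane.
Vertically, h_p = y_p·sinθ = 1.0345 × 0.916363 = 0.947978 m.

h_p = 0.95 m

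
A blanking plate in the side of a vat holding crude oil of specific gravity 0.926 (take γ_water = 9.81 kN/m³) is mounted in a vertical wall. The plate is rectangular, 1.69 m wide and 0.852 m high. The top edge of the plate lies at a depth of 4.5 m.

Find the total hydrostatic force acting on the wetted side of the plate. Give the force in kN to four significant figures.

γ = 0.926 × 9.81 = 9.08406 kN/m³.
The centroid lies 0.852/2 = 0.426 m below the top edge, so the centroid depth is h_c = 4.5 + 0.426 = 4.926 m.
A = 1.69 × 0.852 = 1.43988 m².
Resultant F = γ·h_c·A = 9.08406 × 4.926 × 1.43988 = 64.4319 kN.

F ≈ 64.43 kN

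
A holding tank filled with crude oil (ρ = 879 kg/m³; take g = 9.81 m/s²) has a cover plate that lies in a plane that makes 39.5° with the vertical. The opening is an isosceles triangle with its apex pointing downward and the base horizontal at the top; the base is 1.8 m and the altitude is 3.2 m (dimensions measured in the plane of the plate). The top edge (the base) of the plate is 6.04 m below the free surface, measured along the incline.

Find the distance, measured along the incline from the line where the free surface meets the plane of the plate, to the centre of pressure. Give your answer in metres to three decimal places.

y_p = 7.187 m

γ = ρg = 879 × 9.81 / 1000 = 8.62299 kN/m³.
The plate makes 39.5° with the vertical, i.e. θ = 90° − 39.5° = 50.5° to the horizontal. Measuring y along the incline from the free-surface line, vertical depth h = y·sinθ with sinθ = 0.771625.
With the apex down, the centroid sits h/3 = 3.2/3 = 1.06667 m below the base (the top edge), so y_c = 6.04 + 1.06667 = 7.10667 m and h_c = 7.10667 × 0.771625 = 5.48368 m.
A = ½ × 1.8 × 3.2 = 2.88 m².
Resultant F = γ·h_c·A = 8.62299 × 5.48368 × 2.88 = 136.183 kN.
I_c = b·h³/36 = 1.8 × 3.2³/36 = 1.6384 m⁴.
Centre of pressure: y_p = y_c + I_c/(y_c·A) = 7.10667 + 1.6384/(7.10667 × 2.88) = 7.10667 + 0.08005 = 7.18672 m along the plane.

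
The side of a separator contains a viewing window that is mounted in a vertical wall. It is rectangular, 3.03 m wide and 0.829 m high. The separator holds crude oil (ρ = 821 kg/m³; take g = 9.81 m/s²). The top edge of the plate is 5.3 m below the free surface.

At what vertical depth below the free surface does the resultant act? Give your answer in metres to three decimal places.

γ = ρg = 821 × 9.81 / 1000 = 8.05401 kN/m³.
The centroid lies 0.829/2 = 0.4145 m below the top edge, so the centroid depth is h_c = 5.3 + 0.4145 = 5.7145 m.
A = 3.03 × 0.829 = 2.51187 m².
Resultant F = γ·h_c·A = 8.05401 × 5.7145 × 2.51187 = 115.608 kN.
I_c = b·h³/12 = 3.03 × 0.829³/12 = 0.143855 m⁴.
Centre of pressure: y_p = y_c + I_c/(y_c·A) = 5.7145 + 0.143855/(5.7145 × 2.51187) = 5.7145 + 0.0100219 = 5.72452 m along the plane.

h_p = 5.725 m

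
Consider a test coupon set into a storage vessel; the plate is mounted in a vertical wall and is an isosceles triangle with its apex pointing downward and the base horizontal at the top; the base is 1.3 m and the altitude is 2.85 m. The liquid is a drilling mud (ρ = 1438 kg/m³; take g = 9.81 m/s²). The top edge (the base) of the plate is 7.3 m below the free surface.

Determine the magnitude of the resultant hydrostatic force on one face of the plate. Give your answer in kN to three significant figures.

γ = ρg = 1438 × 9.81 / 1000 = 14.10678 kN/m³.
With the apex down, the centroid sits h/3 = 2.85/3 = 0.95 m below the base (the top edge), so the centroid depth is h_c = 7.3 + 0.95 = 8.25 m.
A = ½ × 1.3 × 2.85 = 1.8525 m².
Resultant F = γ·h_c·A = 14.10678 × 8.25 × 1.8525 = 215.596 kN.

F ≈ 216 kN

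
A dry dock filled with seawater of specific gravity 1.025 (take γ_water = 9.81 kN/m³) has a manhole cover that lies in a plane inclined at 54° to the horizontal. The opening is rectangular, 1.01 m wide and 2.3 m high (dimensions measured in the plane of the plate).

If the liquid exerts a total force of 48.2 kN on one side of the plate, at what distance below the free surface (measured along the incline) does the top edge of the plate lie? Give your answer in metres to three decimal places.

y_top ≈ 1.401 m

γ = 1.025 × 9.81 = 10.05525 kN/m³.
A = 1.01 × 2.3 = 2.323 m².
From F = γ·h_c·A, the centroid depth is h_c = 48.2/(10.05525 × 2.323) = 2.0635 m.
Let θ = 54° be the plate's angle to the horizontal; measure y along the incline from where the plane meets the free surface. Vertical depth h = y·sinθ with sinθ = 0.809017.
Along the incline, y_c = h_c/sinθ = 2.0635/0.809017 = 2.55063 m.
The centroid lies 2.3/2 = 1.15 m below the top edge, so the top edge sits at y_top = 2.55063 − 1.15 = 1.40063 m along the incline.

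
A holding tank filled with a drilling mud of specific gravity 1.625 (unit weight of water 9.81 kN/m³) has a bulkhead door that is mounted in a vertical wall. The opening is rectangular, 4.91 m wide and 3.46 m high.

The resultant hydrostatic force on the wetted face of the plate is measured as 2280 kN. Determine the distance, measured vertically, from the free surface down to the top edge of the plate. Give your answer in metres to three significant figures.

γ = 1.625 × 9.81 = 15.94125 kN/m³.
A = 4.91 × 3.46 = 16.9886 m².
From F = γ·h_c·A, the centroid depth is h_c = 2280/(15.94125 × 16.9886) = 8.41889 m.
The centroid lies 3.46/2 = 1.73 m below the top edge, so the top edge sits at h_top = 8.41889 − 1.73 = 6.68889 m below the surface.

d_top ≈ 6.69 m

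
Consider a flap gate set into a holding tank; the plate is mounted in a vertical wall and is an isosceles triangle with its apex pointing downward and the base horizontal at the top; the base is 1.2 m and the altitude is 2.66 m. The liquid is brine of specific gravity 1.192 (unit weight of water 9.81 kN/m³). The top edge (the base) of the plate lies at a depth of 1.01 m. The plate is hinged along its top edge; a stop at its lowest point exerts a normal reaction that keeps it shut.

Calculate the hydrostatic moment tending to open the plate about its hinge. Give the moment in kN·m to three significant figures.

M ≈ 38.7 kN·m

γ = 1.192 × 9.81 = 11.69352 kN/m³.
With the apex down, the centroid sits h/3 = 2.66/3 = 0.886667 m below the base (the top edge), so the centroid depth is h_c = 1.01 + 0.886667 = 1.89667 m.
A = ½ × 1.2 × 2.66 = 1.596 m².
Resultant F = γ·h_c·A = 11.69352 × 1.89667 × 1.596 = 35.3973 kN.
I_c = b·h³/36 = 1.2 × 2.66³/36 = 0.62737 m⁴.
Centre of pressure: y_p = y_c + I_c/(y_c·A) = 1.89667 + 0.62737/(1.89667 × 1.596) = 1.89667 + 0.207252 = 2.10392 m along the plane.
The resultant acts 0.886667 + 0.207252 = 1.09392 m (along the plate) below the hinge at the top edge, so the moment about the hinge is M = F × 1.09392 = 35.3973 × 1.09392 = 38.7218 kN·m.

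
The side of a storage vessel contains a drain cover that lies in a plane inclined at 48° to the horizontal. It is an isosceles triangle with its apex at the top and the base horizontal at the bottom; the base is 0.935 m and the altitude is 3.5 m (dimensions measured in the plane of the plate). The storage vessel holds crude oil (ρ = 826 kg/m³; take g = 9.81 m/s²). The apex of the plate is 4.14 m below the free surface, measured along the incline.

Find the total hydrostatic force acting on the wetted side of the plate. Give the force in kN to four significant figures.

F ≈ 63.78 kN

γ = ρg = 826 × 9.81 / 1000 = 8.10306 kN/m³.
Let θ = 48° be the plate's angle to the horizontal; measure y along the incline from where the plane meets the free surface. Vertical depth h = y·sinθ with sinθ = 0.743145.
With the apex up, the centroid sits 2h/3 = 2 × 3.5/3 = 2.33333 m below the apex, so y_c = 4.14 + 2.33333 = 6.47333 m and h_c = 6.47333 × 0.743145 = 4.81062 m.
A = ½ × 0.935 × 3.5 = 1.63625 m².
Resultant F = γ·h_c·A = 8.10306 × 4.81062 × 1.63625 = 63.7822 kN.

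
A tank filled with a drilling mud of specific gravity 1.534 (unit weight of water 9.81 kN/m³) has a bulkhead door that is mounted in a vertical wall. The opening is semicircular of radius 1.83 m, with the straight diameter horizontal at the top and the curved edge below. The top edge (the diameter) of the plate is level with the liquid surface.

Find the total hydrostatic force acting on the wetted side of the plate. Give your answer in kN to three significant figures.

F ≈ 61.5 kN

γ = 1.534 × 9.81 = 15.04854 kN/m³.
The centroid of a semicircle lies 4r/(3π) = 0.776676 m from the diameter, here below the top edge, so the centroid depth is h_c = 0.776676 m.
A = πr²/2 = π × 1.83²/2 = 5.26044 m².
Resultant F = γ·h_c·A = 15.04854 × 0.776676 × 5.26044 = 61.4832 kN.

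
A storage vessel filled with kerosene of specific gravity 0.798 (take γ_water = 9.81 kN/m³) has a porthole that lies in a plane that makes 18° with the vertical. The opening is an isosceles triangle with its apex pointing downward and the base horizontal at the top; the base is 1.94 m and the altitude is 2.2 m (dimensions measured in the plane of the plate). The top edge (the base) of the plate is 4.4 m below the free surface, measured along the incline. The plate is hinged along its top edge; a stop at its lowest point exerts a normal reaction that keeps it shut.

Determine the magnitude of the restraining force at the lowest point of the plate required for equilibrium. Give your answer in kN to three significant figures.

γ = 0.798 × 9.81 = 7.82838 kN/m³.
The plate makes 18° with the vertical, i.e. θ = 90° − 18° = 72° to the horizontal. Measuring y along the incline from the free-surface line, vertical depth h = y·sinθ with sinθ = 0.951057.
With the apex down, the centroid sits h/3 = 2.2/3 = 0.733333 m below the base (the top edge), so y_c = 4.4 + 0.733333 = 5.13333 m and h_c = 5.13333 × 0.951057 = 4.88209 m.
A = ½ × 1.94 × 2.2 = 2.134 m².
Resultant F = γ·h_c·A = 7.82838 × 4.88209 × 2.134 = 81.559 kN.
I_c = b·h³/36 = 1.94 × 2.2³/36 = 0.573809 m⁴.
Centre of pressure: y_p = y_c + I_c/(y_c·A) = 5.13333 + 0.573809/(5.13333 × 2.134) = 5.13333 + 0.052381 = 5.18571 m along the plane.
The resultant acts 0.733333 + 0.052381 = 0.785714 m (along the plate) below the hinge at the top edge, so the moment about the hinge is M = F × 0.785714 = 81.559 × 0.785714 = 64.082 kN·m.
A normal force at the bottom, 2.2 m from the hinge, must supply this moment: P = 64.082/2.2 = 29.1282 kN.

P ≈ 29.1 kN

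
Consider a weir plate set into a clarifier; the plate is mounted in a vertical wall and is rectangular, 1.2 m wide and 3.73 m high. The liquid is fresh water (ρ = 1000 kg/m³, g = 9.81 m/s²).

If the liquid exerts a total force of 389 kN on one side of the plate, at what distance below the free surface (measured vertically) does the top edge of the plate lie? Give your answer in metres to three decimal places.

γ = ρg = 1000 × 9.81 = 9810 N/m³ = 9.81 kN/m³.
A = 1.2 × 3.73 = 4.476 m².
From F = γ·h_c·A, the centroid depth is h_c = 389/(9.81 × 4.476) = 8.85912 m.
The centroid lies 3.73/2 = 1.865 m below the top edge, so the top edge sits at h_top = 8.85912 − 1.865 = 6.99412 m below the surface.

d_top ≈ 6.994 m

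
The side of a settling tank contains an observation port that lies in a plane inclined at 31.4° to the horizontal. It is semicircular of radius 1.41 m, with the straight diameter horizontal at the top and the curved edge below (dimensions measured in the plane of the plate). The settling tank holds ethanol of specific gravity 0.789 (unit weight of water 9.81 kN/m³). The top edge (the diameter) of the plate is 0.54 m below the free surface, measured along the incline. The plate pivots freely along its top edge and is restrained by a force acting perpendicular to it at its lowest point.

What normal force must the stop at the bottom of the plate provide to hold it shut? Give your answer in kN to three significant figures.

P ≈ 7.33 kN

γ = 0.789 × 9.81 = 7.74009 kN/m³.
Let θ = 31.4° be the plate's angle to the horizontal; measure y along the incline from where the plane meets the free surface. Vertical depth h = y·sinθ with sinθ = 0.521010.
The centroid of a semicircle lies 4r/(3π) = 0.598423 m from the diameter, here below the top edge, so y_c = 0.54 + 0.598423 = 1.13842 m and h_c = 1.13842 × 0.521010 = 0.593128 m.
A = πr²/2 = π × 1.41²/2 = 3.1229 m².
Resultant F = γ·h_c·A = 7.74009 × 0.593128 × 3.1229 = 14.3368 kN.
I_c = (π/8 − 8/(9π))·r⁴ = 0.109757 × 1.41⁴ = 0.433819 m⁴.
Centre of pressure: y_p = y_c + I_c/(y_c·A) = 1.13842 + 0.433819/(1.13842 × 3.1229) = 1.13842 + 0.122025 = 1.26045 m along the plane.
The resultant acts 0.598423 + 0.122025 = 0.720448 m (along the plate) below the hinge at the top edge, so the moment about the hinge is M = F × 0.720448 = 14.3368 × 0.720448 = 10.3289 kN·m.
A normal force at the bottom, 1.41 m from the hinge, must supply this moment: P = 10.3289/1.41 = 7.32546 kN.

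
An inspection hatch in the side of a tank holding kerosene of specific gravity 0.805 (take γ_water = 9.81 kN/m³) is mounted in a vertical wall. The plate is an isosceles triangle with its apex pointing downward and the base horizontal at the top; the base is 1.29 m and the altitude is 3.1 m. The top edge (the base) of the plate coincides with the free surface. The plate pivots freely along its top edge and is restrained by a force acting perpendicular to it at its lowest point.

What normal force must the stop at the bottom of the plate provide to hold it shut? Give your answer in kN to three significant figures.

P ≈ 8.16 kN

γ = 0.805 × 9.81 = 7.89705 kN/m³.
With the apex down, the centroid sits h/3 = 3.1/3 = 1.03333 m below the base (the top edge), so the centroid depth is h_c = 1.03333 m.
A = ½ × 1.29 × 3.1 = 1.9995 m².
Resultant F = γ·h_c·A = 7.89705 × 1.03333 × 1.9995 = 16.3164 kN.
I_c = b·h³/36 = 1.29 × 3.1³/36 = 1.06751 m⁴.
Centre of pressure: y_p = y_c + I_c/(y_c·A) = 1.03333 + 1.06751/(1.03333 × 1.9995) = 1.03333 + 0.516668 = 1.55 m along the plane.
The resultant acts 1.03333 + 0.516668 = 1.55 m (along the plate) below the hinge at the top edge, so the moment about the hinge is M = F × 1.55 = 16.3164 × 1.55 = 25.2904 kN·m.
A normal force at the bottom, 3.1 m from the hinge, must supply this moment: P = 25.2904/3.1 = 8.15819 kN.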